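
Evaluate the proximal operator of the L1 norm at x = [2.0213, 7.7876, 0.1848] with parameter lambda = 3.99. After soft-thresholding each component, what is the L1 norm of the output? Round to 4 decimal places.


Soft-thresholding with lambda = 3.99:
prox(2.0213) = sign(2.0213)*max(|2.0213| - 3.99, 0) = 0.0
prox(7.7876) = sign(7.7876)*max(|7.7876| - 3.99, 0) = 3.7976
prox(0.1848) = sign(0.1848)*max(|0.1848| - 3.99, 0) = 0.0
prox(x) = [0.0, 3.7976, 0.0]
||prox(x)||_1 = 0.0 + 3.7976 + 0.0 = 3.7976


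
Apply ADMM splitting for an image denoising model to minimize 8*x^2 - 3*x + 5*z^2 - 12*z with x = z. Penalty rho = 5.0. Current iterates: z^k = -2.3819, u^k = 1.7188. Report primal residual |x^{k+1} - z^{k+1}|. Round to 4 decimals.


ADMM iteration with rho = 5.0, z^k = -2.3819, u^k = 1.7188
Step 1: x-update.
Minimize 8*x^2 - 3*x + (5.0/2)*(x + 2.3819 + 1.7188)^2
FOC: (2*8 + 5.0)*x = 3 + 5.0*(-2.3819 - 1.7188)
x^{k+1} = -0.8335
Step 2: z-update.
Minimize 5*z^2 - 12*z + (5.0/2)*(-0.8335 - z + 1.7188)^2
FOC: (2*5 + 5.0)*z = 12 + 5.0*(-0.8335 + 1.7188)
z^{k+1} = 1.0951
Step 3: u-update.
u^{k+1} = 1.7188 - 0.8335 - 1.0951 = -0.2098
Step 4: Primal residual = |-0.8335 - 1.0951| = 1.9286


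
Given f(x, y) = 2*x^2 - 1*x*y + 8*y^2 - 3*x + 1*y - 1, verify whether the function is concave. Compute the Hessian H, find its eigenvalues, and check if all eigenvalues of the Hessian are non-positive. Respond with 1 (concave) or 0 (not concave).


The Hessian of f(x,y) = 2*x^2 - 1*x*y + 8*y^2 - 3*x + 1*y - 1 is:
H = [[4, -1], [-1, 16]]
Trace = 4 + 16 = 20
Determinant = 4*16 - (-1)^2 = 63
Discriminant = (20)^2 - 4*63 = 148.0
Eigenvalues: lambda_1 = 3.9172, lambda_2 = 16.0828
The function is not concave.

0


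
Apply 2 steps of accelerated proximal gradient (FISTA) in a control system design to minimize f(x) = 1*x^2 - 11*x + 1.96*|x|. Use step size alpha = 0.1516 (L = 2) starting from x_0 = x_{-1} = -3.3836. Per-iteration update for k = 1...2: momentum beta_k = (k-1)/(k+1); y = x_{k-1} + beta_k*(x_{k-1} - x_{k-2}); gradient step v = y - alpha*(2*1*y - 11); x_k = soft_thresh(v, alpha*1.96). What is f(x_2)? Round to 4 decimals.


FISTA on f(x) = 1*x^2 - 11*x + 1.96*|x|
L = 2, alpha = 0.1516
Iteration 1: beta = 0.0, y = -3.3836 + 0.0*(-3.3836 + 3.3836) = -3.3836
  grad(y) = -17.7672, v = y - alpha*grad = -0.6901
  prox(v) = soft_thresh(-0.6901, 0.2971) = -0.393
Iteration 2: beta = 0.3333, y = -0.393 + 0.3333*(-0.393 + 3.3836) = 0.6039
  grad(y) = -9.7922, v = y - alpha*grad = 2.0884
  prox(v) = soft_thresh(2.0884, 0.2971) = 1.7913
f(x_2) = 1*1.7913^2 - 11*1.7913 + 1.96*|1.7913| = -12.9845


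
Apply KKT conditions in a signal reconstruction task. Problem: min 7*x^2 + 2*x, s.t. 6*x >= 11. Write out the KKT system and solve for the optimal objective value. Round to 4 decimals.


Step 1: Try lambda = 0 (constraint inactive).
x_unc = -2/(2*7) = -0.1429
Check: 6*-0.1429 = -0.8574 < 11 -- violated!
Step 2: Constraint must be active: 6*x = 11
x* = 11/6 = 1.8333 (rounded; the exact value 11/6 is used below)
lambda = (2*7*(11/6) + 2)/6 = 4.6111
Step 3: Compute optimal value.
f(x*) = 7*(11/6)^2 + 2*(11/6) = 27.1944


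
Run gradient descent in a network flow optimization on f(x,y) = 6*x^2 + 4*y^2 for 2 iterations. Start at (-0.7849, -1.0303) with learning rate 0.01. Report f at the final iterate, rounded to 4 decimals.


Gradient descent on f(x,y) = 6*x^2 + 4*y^2.
Starting point: (-0.7849, -1.0303), alpha = 0.01
Step 1: grad_x = 2*6*-0.7849 = -9.4188, grad_y = 2*4*-1.0303 = -8.2424
  x_1 = -0.7849 - 0.01*-9.4188 = -0.6907
  y_1 = -1.0303 - 0.01*-8.2424 = -0.9479
Step 2: grad_x = 2*6*-0.6907 = -8.2885, grad_y = 2*4*-0.9479 = -7.583
  x_2 = -0.6907 - 0.01*-8.2885 = -0.6078
  y_2 = -0.9479 - 0.01*-7.583 = -0.872
f(-0.6078, -0.872) = 6*(-0.6078)^2 + 4*(-0.872)^2 = 5.2586


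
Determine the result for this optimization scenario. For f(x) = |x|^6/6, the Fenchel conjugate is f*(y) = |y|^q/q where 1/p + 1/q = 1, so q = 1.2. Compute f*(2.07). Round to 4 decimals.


The conjugate exponent q satisfies 1/p + 1/q = 1.
p = 6, so q = 6/(6 - 1) = 1.2
|y|^q = 2.07^1.2 = 2.3942
f*(2.07) = 2.3942 / 1.2 = 1.9952


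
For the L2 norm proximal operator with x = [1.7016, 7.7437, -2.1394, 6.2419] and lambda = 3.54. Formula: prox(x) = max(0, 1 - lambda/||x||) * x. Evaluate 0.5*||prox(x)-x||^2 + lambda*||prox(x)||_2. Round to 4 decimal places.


Step 1: Compute ||x||.
||x|| = 10.315
Step 2: Compute scaling factor.
scale = max(0, 1 - 3.54/10.315) = 0.6568
Step 3: prox(x) = [1.1176, 5.0861, -1.4052, 4.0997]
||prox(x)|| = 6.775
Step 4: Proximal objective.
0.5*||prox-x||^2 = 6.2658
lambda*||prox|| = 23.9835
Total = 30.2492


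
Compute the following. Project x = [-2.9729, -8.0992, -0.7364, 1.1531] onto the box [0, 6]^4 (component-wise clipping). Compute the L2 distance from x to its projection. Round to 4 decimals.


Project each component onto [0, 6].
clip(-2.9729) = 0.0, clip(-8.0992) = 0.0, clip(-0.7364) = 0.0, clip(1.1531) = 1.1531
Projection = [0.0, 0.0, 0.0, 1.1531]
Squared diffs: [8.8381, 65.597, 0.5423, 0.0]
Distance = sqrt(74.9774) = 8.659


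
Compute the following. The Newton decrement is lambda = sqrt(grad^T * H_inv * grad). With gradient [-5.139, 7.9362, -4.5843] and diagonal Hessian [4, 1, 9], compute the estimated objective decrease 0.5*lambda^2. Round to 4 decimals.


Step 1: H is diagonal, so H^(-1) * g = [-1.2848, 7.9362, -0.5094].
Step 2: g^T H^(-1) g = sum_i g_i^2 / H_ii
  = (-5.139)^2/4 + (7.9362)^2/1 + (-4.5843)^2/9
  = 6.6023 + 62.9833 + 2.3351 = 71.9207
Step 3: Objective decrease = 0.5 * g^T H^(-1) g = 35.9603


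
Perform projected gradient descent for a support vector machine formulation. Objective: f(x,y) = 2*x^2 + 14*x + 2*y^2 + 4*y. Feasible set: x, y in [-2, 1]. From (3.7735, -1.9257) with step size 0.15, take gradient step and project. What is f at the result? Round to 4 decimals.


Step 1: Compute gradient at (3.7735, -1.9257).
grad_x = 2*2*3.7735 + 14 = 29.094
grad_y = 2*2*-1.9257 + 4 = -3.7028
Step 2: Gradient step.
x_raw = 3.7735 - 0.15*29.094 = -0.5906
y_raw = -1.9257 - 0.15*-3.7028 = -1.3703
Step 3: Project onto [-2, 1].
x_proj = clip(-0.5906) = -0.5906
y_proj = clip(-1.3703) = -1.3703
Step 4: Evaluate f.
f(-0.5906, -1.3703) = -9.2966


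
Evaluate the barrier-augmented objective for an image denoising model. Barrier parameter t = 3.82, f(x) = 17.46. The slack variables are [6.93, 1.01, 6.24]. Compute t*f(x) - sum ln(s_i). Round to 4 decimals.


Step 1: Compute log-barrier.
ln values: [1.9359, 0.01, 1.831]
phi = -(1.9359 + 0.01 + 1.831) = -3.7768
Step 2: Compute augmented objective.
t*f(x) = 3.82*17.46 = 66.6972
Total = 66.6972 - 3.7768 = 62.9204


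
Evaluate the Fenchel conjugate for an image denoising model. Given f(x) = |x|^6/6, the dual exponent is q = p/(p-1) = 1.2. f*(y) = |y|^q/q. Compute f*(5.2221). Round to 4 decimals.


The conjugate exponent q satisfies 1/p + 1/q = 1.
p = 6, so q = 6/(6 - 1) = 1.2
|y|^q = 5.2221^1.2 = 7.268
f*(5.2221) = 7.268 / 1.2 = 6.0567


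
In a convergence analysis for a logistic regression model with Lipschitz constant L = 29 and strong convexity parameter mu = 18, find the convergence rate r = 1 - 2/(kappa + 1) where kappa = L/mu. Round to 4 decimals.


Step 1: Compute the condition number.
kappa = L/mu = 29/18 = 1.6111
Step 2: Compute the convergence rate.
r = 1 - 2/(kappa + 1) = 1 - 2*mu/(L + mu) = (L - mu)/(L + mu) = 11/47 = 0.234


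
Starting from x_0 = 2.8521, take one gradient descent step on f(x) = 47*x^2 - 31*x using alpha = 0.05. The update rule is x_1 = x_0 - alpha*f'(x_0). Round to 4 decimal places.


We compute the gradient at x_0 and apply the update.
f'(x) = 94*x - 31
f'(2.8521) = 94*2.8521 - 31 = 237.0974
x_1 = 2.8521 - 0.05*237.0974 = -9.0028


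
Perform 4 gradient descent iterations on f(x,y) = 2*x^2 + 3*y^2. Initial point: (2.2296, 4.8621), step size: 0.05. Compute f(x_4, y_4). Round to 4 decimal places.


Gradient descent on f(x,y) = 2*x^2 + 3*y^2.
Starting point: (2.2296, 4.8621), alpha = 0.05
Step 1: grad_x = 2*2*2.2296 = 8.9184, grad_y = 2*3*4.8621 = 29.1726
  x_1 = 2.2296 - 0.05*8.9184 = 1.7837
  y_1 = 4.8621 - 0.05*29.1726 = 3.4035
Step 2: grad_x = 2*2*1.7837 = 7.1347, grad_y = 2*3*3.4035 = 20.4208
  x_2 = 1.7837 - 0.05*7.1347 = 1.4269
  y_2 = 3.4035 - 0.05*20.4208 = 2.3824
Step 3: grad_x = 2*2*1.4269 = 5.7078, grad_y = 2*3*2.3824 = 14.2946
  x_3 = 1.4269 - 0.05*5.7078 = 1.1416
  y_3 = 2.3824 - 0.05*14.2946 = 1.6677
Step 4: grad_x = 2*2*1.1416 = 4.5662, grad_y = 2*3*1.6677 = 10.0062
  x_4 = 1.1416 - 0.05*4.5662 = 0.9132
  y_4 = 1.6677 - 0.05*10.0062 = 1.1674
f(0.9132, 1.1674) = 2*0.9132^2 + 3*1.1674^2 = 5.7564


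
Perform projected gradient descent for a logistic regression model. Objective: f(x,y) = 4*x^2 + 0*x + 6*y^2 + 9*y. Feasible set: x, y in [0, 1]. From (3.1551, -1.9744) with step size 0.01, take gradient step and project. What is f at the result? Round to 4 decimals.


Step 1: Compute gradient at (3.1551, -1.9744).
grad_x = 2*4*3.1551 + 0 = 25.2408
grad_y = 2*6*-1.9744 + 9 = -14.6928
Step 2: Gradient step.
x_raw = 3.1551 - 0.01*25.2408 = 2.9027
y_raw = -1.9744 - 0.01*-14.6928 = -1.8275
Step 3: Project onto [0, 1].
x_proj = clip(2.9027) = 1.0
y_proj = clip(-1.8275) = 0.0
Step 4: Evaluate f.
f(1.0, 0.0) = 4.0


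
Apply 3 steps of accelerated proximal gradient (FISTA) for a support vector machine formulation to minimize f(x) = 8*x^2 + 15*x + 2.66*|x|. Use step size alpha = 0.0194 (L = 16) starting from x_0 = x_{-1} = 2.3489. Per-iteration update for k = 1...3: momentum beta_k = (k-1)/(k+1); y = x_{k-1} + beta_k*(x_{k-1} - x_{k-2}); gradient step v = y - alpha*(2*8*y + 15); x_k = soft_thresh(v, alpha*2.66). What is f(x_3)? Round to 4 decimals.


FISTA on f(x) = 8*x^2 + 15*x + 2.66*|x|
L = 16, alpha = 0.0194
Iteration 1: beta = 0.0, y = 2.3489 + 0.0*(2.3489 - 2.3489) = 2.3489
  grad(y) = 52.5824, v = y - alpha*grad = 1.3288
  prox(v) = soft_thresh(1.3288, 0.0516) = 1.2772
Iteration 2: beta = 0.3333, y = 1.2772 + 0.3333*(1.2772 - 2.3489) = 0.92
  grad(y) = 29.7194, v = y - alpha*grad = 0.3434
  prox(v) = soft_thresh(0.3434, 0.0516) = 0.2918
Iteration 3: beta = 0.5, y = 0.2918 + 0.5*(0.2918 - 1.2772) = -0.2009
  grad(y) = 11.7857, v = y - alpha*grad = -0.4295
  prox(v) = soft_thresh(-0.4295, 0.0516) = -0.3779
f(x_3) = 8*(-0.3779)^2 + 15*(-0.3779) + 2.66*|-0.3779| = -3.521


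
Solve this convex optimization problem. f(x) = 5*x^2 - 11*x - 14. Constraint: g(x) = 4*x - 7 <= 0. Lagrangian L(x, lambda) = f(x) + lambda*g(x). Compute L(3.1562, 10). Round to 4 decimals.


Step 1: Evaluate f(x).
f(3.1562) = 5*3.1562^2 - 11*3.1562 - 14 = 1.0898
Step 2: Evaluate g(x).
g(3.1562) = 4*3.1562 - 7 = 5.6248
Step 3: Compute Lagrangian.
L = 1.0898 + 10*5.6248 = 57.3378


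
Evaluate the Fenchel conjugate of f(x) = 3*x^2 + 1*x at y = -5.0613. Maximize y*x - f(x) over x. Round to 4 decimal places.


f*(y) = sup_x {y*x - a*x^2 - b*x} = sup_x {(y-b)*x - a*x^2}
FOC: (y - b) - 2a*x = 0 => x* = (y - b)/(2a)
x* = (-5.0613 - 1)/(2*3) = -1.0102
f*(-5.0613) = (y-b)^2/(4a) = (-5.0613 - 1)^2/(4*3)
= 36.7394/12 = 3.0616


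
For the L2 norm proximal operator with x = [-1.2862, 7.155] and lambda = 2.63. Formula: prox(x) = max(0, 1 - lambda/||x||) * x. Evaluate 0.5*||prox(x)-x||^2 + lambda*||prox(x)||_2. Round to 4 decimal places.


Step 1: Compute ||x||.
||x|| = 7.2697
Step 2: Compute scaling factor.
scale = max(0, 1 - 2.63/7.2697) = 0.6382
Step 3: prox(x) = [-0.8209, 4.5665]
||prox(x)|| = 4.6397
Step 4: Proximal objective.
0.5*||prox-x||^2 = 3.4585
lambda*||prox|| = 12.2024
Total = 15.6608


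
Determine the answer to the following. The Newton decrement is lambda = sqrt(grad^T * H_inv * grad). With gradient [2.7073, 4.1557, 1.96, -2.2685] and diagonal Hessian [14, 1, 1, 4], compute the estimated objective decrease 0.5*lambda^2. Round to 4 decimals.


Step 1: H is diagonal, so H^(-1) * g = [0.1934, 4.1557, 1.96, -0.5671].
Step 2: g^T H^(-1) g = sum_i g_i^2 / H_ii
  = (2.7073)^2/14 + (4.1557)^2/1 + (1.96)^2/1 + (-2.2685)^2/4
  = 0.5235 + 17.2698 + 3.8416 + 1.2865 = 22.9215
Step 3: Objective decrease = 0.5 * g^T H^(-1) g = 11.4607


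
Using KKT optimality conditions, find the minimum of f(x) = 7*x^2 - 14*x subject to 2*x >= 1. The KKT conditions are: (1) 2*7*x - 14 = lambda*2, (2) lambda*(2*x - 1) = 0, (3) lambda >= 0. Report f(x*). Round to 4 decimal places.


Step 1: Try lambda = 0 (constraint inactive).
Stationarity: 2*7*x - 14 = 0
x* = 14/(2*7) = 1.0
Check constraint: 2*1.0 = 2.0 >= 1 -- satisfied.
Step 2: Compute optimal value.
f(x*) = 7*1.0^2 - 14*1.0 = -7.0


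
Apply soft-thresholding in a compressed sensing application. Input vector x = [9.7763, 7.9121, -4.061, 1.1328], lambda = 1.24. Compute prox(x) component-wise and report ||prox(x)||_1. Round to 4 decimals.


Soft-thresholding with lambda = 1.24:
prox(9.7763) = sign(9.7763)*max(|9.7763| - 1.24, 0) = 8.5363
prox(7.9121) = sign(7.9121)*max(|7.9121| - 1.24, 0) = 6.6721
prox(-4.061) = sign(-4.061)*max(|-4.061| - 1.24, 0) = -2.821
prox(1.1328) = sign(1.1328)*max(|1.1328| - 1.24, 0) = 0.0
prox(x) = [8.5363, 6.6721, -2.821, 0.0]
||prox(x)||_1 = 8.5363 + 6.6721 + 2.821 + 0.0 = 18.0294


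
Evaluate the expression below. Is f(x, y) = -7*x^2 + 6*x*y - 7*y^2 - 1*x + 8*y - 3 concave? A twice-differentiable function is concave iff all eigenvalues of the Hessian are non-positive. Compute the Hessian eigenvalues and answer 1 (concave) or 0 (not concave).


The Hessian of f(x,y) = -7*x^2 + 6*x*y - 7*y^2 - 1*x + 8*y - 3 is:
H = [[-14, 6], [6, -14]]
Trace = -14 - 14 = -28
Determinant = -14*-14 - (6)^2 = 160
Discriminant = (-28)^2 - 4*160 = 144.0
Eigenvalues: lambda_1 = -20.0, lambda_2 = -8.0
The function is concave.

1


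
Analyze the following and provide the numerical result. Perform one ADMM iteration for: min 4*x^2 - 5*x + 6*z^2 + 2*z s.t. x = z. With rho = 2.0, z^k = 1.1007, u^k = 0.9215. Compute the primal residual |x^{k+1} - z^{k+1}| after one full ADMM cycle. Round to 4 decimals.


ADMM iteration with rho = 2.0, z^k = 1.1007, u^k = 0.9215
Step 1: x-update.
Minimize 4*x^2 - 5*x + (2.0/2)*(x - 1.1007 + 0.9215)^2
FOC: (2*4 + 2.0)*x = 5 + 2.0*(1.1007 - 0.9215)
x^{k+1} = 0.5358
Step 2: z-update.
Minimize 6*z^2 + 2*z + (2.0/2)*(0.5358 - z + 0.9215)^2
FOC: (2*6 + 2.0)*z = -2 + 2.0*(0.5358 + 0.9215)
z^{k+1} = 0.0653
Step 3: u-update.
u^{k+1} = 0.9215 + 0.5358 - 0.0653 = 1.392
Step 4: Primal residual = |0.5358 - 0.0653| = 0.4705


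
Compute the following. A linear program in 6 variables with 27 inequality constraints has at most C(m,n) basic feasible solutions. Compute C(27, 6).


Each vertex corresponds to some choice of n active constraints out of m, so the number of vertices is at most C(m, n) = m! / (n!(m-n)!).
m = 27, n = 6
Numerator: 27 * 26 * 25 * 24 * 23 * 22
Denominator: 6! = 720
C(27, 6) = 296010


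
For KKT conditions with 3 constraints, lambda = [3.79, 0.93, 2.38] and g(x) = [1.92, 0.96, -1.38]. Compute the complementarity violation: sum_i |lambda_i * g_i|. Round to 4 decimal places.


KKT complementary slackness check:
lambda_1 * g_1 = 3.79 * 1.92 = 7.2768
lambda_2 * g_2 = 0.93 * 0.96 = 0.8928
lambda_3 * g_3 = 2.38 * -1.38 = -3.2844
Total violation = 7.2768 + 0.8928 + 3.2844 = 11.454


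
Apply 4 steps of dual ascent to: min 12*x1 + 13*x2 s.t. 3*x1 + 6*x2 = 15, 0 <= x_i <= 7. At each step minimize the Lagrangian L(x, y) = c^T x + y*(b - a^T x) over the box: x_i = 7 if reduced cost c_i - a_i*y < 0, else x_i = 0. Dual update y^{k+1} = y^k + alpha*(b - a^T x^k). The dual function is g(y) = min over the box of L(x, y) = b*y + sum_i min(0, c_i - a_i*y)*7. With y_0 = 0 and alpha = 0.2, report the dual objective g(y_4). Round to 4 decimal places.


Dual ascent for LP: min 12*x1 + 13*x2, 3*x1 + 6*x2 = 15, 0 <= x_i <= 7
Step 1: y^k = 0.0, reduced costs: (12.0, 13.0)
  x^k = (0.0, 0.0), subgradient = b - a^T x = 15.0
  y^{k+1} = 0.0 + 0.2*15.0 = 3.0
Step 2: y^k = 3.0, reduced costs: (3.0, -5.0)
  x^k = (0.0, 7.0), subgradient = b - a^T x = -27.0
  y^{k+1} = 3.0 + 0.2*-27.0 = -2.4
Step 3: y^k = -2.4, reduced costs: (19.2, 27.4)
  x^k = (0.0, 0.0), subgradient = b - a^T x = 15.0
  y^{k+1} = -2.4 + 0.2*15.0 = 0.6
Step 4: y^k = 0.6, reduced costs: (10.2, 9.4)
  x^k = (0.0, 0.0), subgradient = b - a^T x = 15.0
  y^{k+1} = 0.6 + 0.2*15.0 = 3.6
Dual objective at y_4 = 3.6: reduced costs (1.2, -8.6), box minimizer x = (0.0, 7.0)
g(y_4) = b*y + (c1 - a1*y)*x1 + (c2 - a2*y)*x2 = 15*3.6 + 1.2*0.0 + (-8.6)*7.0 = 54.0 + 0.0 - 60.2 = -6.2


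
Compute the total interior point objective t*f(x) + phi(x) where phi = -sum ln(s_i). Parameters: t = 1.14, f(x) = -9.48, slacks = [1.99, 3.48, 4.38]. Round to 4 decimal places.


Step 1: Compute log-barrier.
ln values: [0.6881, 1.247, 1.477]
phi = -(0.6881 + 1.247 + 1.477) = -3.4122
Step 2: Compute augmented objective.
t*f(x) = 1.14*-9.48 = -10.8072
Total = -10.8072 - 3.4122 = -14.2194


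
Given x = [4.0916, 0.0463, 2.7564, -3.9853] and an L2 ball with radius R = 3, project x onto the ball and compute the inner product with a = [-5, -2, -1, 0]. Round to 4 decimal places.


Step 1: Compute ||x|| (intermediates to 6 decimals).
||x|| = sqrt(4.0916^2 + 0.0463^2 + 2.7564^2 + (-3.9853)^2) = 6.342215
Step 2: Project.
Since ||x|| > R, scale = R/||x|| = 3/6.342215 = 0.473021, proj(x) = scale * x
proj(x) = [1.935413, 0.021901, 1.303835, -1.885131]
Step 3: Dot product.
a^T * proj(x) = -5*1.935413 - 2*0.021901 - 1*1.303835 + 0*(-1.885131) = -11.0247


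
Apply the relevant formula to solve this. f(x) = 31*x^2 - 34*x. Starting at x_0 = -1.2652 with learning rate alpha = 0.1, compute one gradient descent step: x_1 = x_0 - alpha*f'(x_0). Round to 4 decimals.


We compute the gradient at x_0 and apply the update.
f'(x) = 62*x - 34
f'(-1.2652) = 62*-1.2652 - 34 = -112.4424
x_1 = -1.2652 - 0.1*-112.4424 = 9.979


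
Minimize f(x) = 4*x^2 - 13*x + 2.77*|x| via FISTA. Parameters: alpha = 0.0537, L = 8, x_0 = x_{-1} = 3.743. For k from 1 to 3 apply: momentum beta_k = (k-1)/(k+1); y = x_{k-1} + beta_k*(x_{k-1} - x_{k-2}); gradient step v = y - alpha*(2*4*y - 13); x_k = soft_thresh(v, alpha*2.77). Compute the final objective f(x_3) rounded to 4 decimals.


FISTA on f(x) = 4*x^2 - 13*x + 2.77*|x|
L = 8, alpha = 0.0537
Iteration 1: beta = 0.0, y = 3.743 + 0.0*(3.743 - 3.743) = 3.743
  grad(y) = 16.944, v = y - alpha*grad = 2.8331
  prox(v) = soft_thresh(2.8331, 0.1487) = 2.6844
Iteration 2: beta = 0.3333, y = 2.6844 + 0.3333*(2.6844 - 3.743) = 2.3315
  grad(y) = 5.6518, v = y - alpha*grad = 2.028
  prox(v) = soft_thresh(2.028, 0.1487) = 1.8792
Iteration 3: beta = 0.5, y = 1.8792 + 0.5*(1.8792 - 2.6844) = 1.4767
  grad(y) = -1.1867, v = y - alpha*grad = 1.5404
  prox(v) = soft_thresh(1.5404, 0.1487) = 1.3916
f(x_3) = 4*1.3916^2 - 13*1.3916 + 2.77*|1.3916| = -6.4898


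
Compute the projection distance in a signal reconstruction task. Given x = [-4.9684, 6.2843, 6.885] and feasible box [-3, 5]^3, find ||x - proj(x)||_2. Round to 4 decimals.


Project each component onto [-3, 5].
clip(-4.9684) = -3.0, clip(6.2843) = 5.0, clip(6.885) = 5.0
Projection = [-3.0, 5.0, 5.0]
Squared diffs: [3.8746, 1.6494, 3.5532]
Distance = sqrt(9.0772) = 3.0128


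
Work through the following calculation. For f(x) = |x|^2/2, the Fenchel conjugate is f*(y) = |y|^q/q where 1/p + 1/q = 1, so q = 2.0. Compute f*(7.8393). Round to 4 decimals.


The conjugate exponent q satisfies 1/p + 1/q = 1.
p = 2, so q = 2/(2 - 1) = 2.0
|y|^q = 7.8393^2.0 = 61.4546
f*(7.8393) = 61.4546 / 2.0 = 30.7273


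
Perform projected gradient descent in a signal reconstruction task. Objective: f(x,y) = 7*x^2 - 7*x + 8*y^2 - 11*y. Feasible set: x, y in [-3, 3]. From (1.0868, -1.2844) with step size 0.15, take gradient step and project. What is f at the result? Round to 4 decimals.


Step 1: Compute gradient at (1.0868, -1.2844).
grad_x = 2*7*1.0868 - 7 = 8.2152
grad_y = 2*8*-1.2844 - 11 = -31.5504
Step 2: Gradient step.
x_raw = 1.0868 - 0.15*8.2152 = -0.1455
y_raw = -1.2844 - 0.15*-31.5504 = 3.4482
Step 3: Project onto [-3, 3].
x_proj = clip(-0.1455) = -0.1455
y_proj = clip(3.4482) = 3.0
Step 4: Evaluate f.
f(-0.1455, 3.0) = 40.1665


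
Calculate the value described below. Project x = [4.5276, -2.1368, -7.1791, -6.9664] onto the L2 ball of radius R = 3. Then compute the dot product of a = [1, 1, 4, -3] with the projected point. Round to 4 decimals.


Step 1: Compute ||x|| (intermediates to 6 decimals).
||x|| = sqrt(4.5276^2 + (-2.1368)^2 + (-7.1791)^2 + (-6.9664)^2) = 11.186388
Step 2: Project.
Since ||x|| > R, scale = R/||x|| = 3/11.186388 = 0.268183, proj(x) = scale * x
proj(x) = [1.214225, -0.573053, -1.925313, -1.86827]
Step 3: Dot product.
a^T * proj(x) = 1*1.214225 + 1*(-0.573053) + 4*(-1.925313) - 3*(-1.86827) = -1.4553


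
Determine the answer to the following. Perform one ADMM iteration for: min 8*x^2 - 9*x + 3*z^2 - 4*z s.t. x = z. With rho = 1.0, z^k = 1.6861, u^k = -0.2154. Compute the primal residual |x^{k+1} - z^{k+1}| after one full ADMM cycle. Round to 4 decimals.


ADMM iteration with rho = 1.0, z^k = 1.6861, u^k = -0.2154
Step 1: x-update.
Minimize 8*x^2 - 9*x + (1.0/2)*(x - 1.6861 - 0.2154)^2
FOC: (2*8 + 1.0)*x = 9 + 1.0*(1.6861 + 0.2154)
x^{k+1} = 0.6413
Step 2: z-update.
Minimize 3*z^2 - 4*z + (1.0/2)*(0.6413 - z - 0.2154)^2
FOC: (2*3 + 1.0)*z = 4 + 1.0*(0.6413 - 0.2154)
z^{k+1} = 0.6323
Step 3: u-update.
u^{k+1} = -0.2154 + 0.6413 - 0.6323 = -0.2064
Step 4: Primal residual = |0.6413 - 0.6323| = 0.009


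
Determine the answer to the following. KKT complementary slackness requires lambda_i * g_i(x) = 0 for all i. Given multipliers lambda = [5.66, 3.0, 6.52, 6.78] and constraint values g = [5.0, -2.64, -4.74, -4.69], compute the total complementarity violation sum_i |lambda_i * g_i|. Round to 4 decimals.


KKT complementary slackness check:
lambda_1 * g_1 = 5.66 * 5.0 = 28.3
lambda_2 * g_2 = 3.0 * -2.64 = -7.92
lambda_3 * g_3 = 6.52 * -4.74 = -30.9048
lambda_4 * g_4 = 6.78 * -4.69 = -31.7982
Total violation = 28.3 + 7.92 + 30.9048 + 31.7982 = 98.923


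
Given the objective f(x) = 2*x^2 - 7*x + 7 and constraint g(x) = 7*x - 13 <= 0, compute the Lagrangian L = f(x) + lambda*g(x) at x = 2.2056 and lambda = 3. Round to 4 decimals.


Step 1: Evaluate f(x).
f(2.2056) = 2*2.2056^2 - 7*2.2056 + 7 = 1.2901
Step 2: Evaluate g(x).
g(2.2056) = 7*2.2056 - 13 = 2.4392
Step 3: Compute Lagrangian.
L = 1.2901 + 3*2.4392 = 8.6077


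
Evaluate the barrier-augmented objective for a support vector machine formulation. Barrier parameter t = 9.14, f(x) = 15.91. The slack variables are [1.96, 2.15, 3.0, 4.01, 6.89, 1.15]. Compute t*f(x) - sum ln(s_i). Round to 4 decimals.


Step 1: Compute log-barrier.
ln values: [0.6729, 0.7655, 1.0986, 1.3888, 1.9301, 0.1398]
phi = -(0.6729 + 0.7655 + 1.0986 + 1.3888 + 1.9301 + 0.1398) = -5.9956
Step 2: Compute augmented objective.
t*f(x) = 9.14*15.91 = 145.4174
Total = 145.4174 - 5.9956 = 139.4218


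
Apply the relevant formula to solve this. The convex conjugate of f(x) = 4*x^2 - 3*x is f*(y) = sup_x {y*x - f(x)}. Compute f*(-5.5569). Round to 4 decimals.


f*(y) = sup_x {y*x - a*x^2 - b*x} = sup_x {(y-b)*x - a*x^2}
FOC: (y - b) - 2a*x = 0 => x* = (y - b)/(2a)
x* = (-5.5569 + 3)/(2*4) = -0.3196
f*(-5.5569) = (y-b)^2/(4a) = (-5.5569 + 3)^2/(4*4)
= 6.5377/16 = 0.4086


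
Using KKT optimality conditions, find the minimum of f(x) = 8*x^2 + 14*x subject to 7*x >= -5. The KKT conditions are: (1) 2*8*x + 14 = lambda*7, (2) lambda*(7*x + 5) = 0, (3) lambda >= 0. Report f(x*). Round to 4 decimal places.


Step 1: Try lambda = 0 (constraint inactive).
x_unc = -14/(2*8) = -0.875
Check: 7*-0.875 = -6.125 < -5 -- violated!
Step 2: Constraint must be active: 7*x = -5
x* = -5/7 = -0.7143 (rounded; the exact value -5/7 is used below)
lambda = (2*8*(-5/7) + 14)/7 = 0.3673
Step 3: Compute optimal value.
f(x*) = 8*(-5/7)^2 + 14*(-5/7) = -5.9184


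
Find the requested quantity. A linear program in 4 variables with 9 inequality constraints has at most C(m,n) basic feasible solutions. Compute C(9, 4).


Each vertex corresponds to some choice of n active constraints out of m, so the number of vertices is at most C(m, n) = m! / (n!(m-n)!).
m = 9, n = 4
Numerator: 9 * 8 * 7 * 6
Denominator: 4! = 24
C(9, 4) = 126


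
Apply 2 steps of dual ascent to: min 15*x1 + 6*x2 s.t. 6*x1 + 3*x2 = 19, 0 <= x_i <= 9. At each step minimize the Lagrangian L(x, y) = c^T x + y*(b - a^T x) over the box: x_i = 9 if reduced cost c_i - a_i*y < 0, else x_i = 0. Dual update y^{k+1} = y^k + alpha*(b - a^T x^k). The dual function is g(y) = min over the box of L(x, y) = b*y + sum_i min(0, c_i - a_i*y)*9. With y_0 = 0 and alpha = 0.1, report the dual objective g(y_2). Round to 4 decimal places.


Dual ascent for LP: min 15*x1 + 6*x2, 6*x1 + 3*x2 = 19, 0 <= x_i <= 9
Step 1: y^k = 0.0, reduced costs: (15.0, 6.0)
  x^k = (0.0, 0.0), subgradient = b - a^T x = 19.0
  y^{k+1} = 0.0 + 0.1*19.0 = 1.9
Step 2: y^k = 1.9, reduced costs: (3.6, 0.3)
  x^k = (0.0, 0.0), subgradient = b - a^T x = 19.0
  y^{k+1} = 1.9 + 0.1*19.0 = 3.8
Dual objective at y_2 = 3.8: reduced costs (-7.8, -5.4), box minimizer x = (9.0, 9.0)
g(y_2) = b*y + (c1 - a1*y)*x1 + (c2 - a2*y)*x2 = 19*3.8 + (-7.8)*9.0 + (-5.4)*9.0 = 72.2 - 70.2 - 48.6 = -46.6


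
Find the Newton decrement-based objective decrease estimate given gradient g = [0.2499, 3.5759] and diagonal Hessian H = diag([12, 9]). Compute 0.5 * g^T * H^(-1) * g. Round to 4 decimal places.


Step 1: H is diagonal, so H^(-1) * g = [0.0208, 0.3973].
Step 2: g^T H^(-1) g = sum_i g_i^2 / H_ii
  = (0.2499)^2/12 + (3.5759)^2/9
  = 0.0052 + 1.4208 = 1.426
Step 3: Objective decrease = 0.5 * g^T H^(-1) g = 0.713


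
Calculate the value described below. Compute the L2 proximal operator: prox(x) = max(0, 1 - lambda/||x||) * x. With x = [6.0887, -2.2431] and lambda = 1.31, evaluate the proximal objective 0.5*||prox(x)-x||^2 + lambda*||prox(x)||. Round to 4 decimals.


Step 1: Compute ||x||.
||x|| = 6.4887
Step 2: Compute scaling factor.
scale = max(0, 1 - 1.31/6.4887) = 0.7981
Step 3: prox(x) = [4.8595, -1.7902]
||prox(x)|| = 5.1787
Step 4: Proximal objective.
0.5*||prox-x||^2 = 0.8581
lambda*||prox|| = 6.7841
Total = 7.6422


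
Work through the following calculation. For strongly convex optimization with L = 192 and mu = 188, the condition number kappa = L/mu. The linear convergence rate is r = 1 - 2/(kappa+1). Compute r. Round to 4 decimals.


Step 1: Compute the condition number.
kappa = L/mu = 192/188 = 1.0213
Step 2: Compute the convergence rate.
r = 1 - 2/(kappa + 1) = 1 - 2*mu/(L + mu) = (L - mu)/(L + mu) = 4/380 = 0.0105


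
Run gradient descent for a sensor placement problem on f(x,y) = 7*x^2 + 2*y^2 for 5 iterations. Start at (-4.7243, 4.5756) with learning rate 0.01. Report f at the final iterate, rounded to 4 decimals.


Gradient descent on f(x,y) = 7*x^2 + 2*y^2.
Starting point: (-4.7243, 4.5756), alpha = 0.01
Step 1: grad_x = 2*7*-4.7243 = -66.1402, grad_y = 2*2*4.5756 = 18.3024
  x_1 = -4.7243 - 0.01*-66.1402 = -4.0629
  y_1 = 4.5756 - 0.01*18.3024 = 4.3926
Step 2: grad_x = 2*7*-4.0629 = -56.8806, grad_y = 2*2*4.3926 = 17.5703
  x_2 = -4.0629 - 0.01*-56.8806 = -3.4941
  y_2 = 4.3926 - 0.01*17.5703 = 4.2169
Step 3: grad_x = 2*7*-3.4941 = -48.9173, grad_y = 2*2*4.2169 = 16.8675
  x_3 = -3.4941 - 0.01*-48.9173 = -3.0049
  y_3 = 4.2169 - 0.01*16.8675 = 4.0482
Step 4: grad_x = 2*7*-3.0049 = -42.0689, grad_y = 2*2*4.0482 = 16.1928
  x_4 = -3.0049 - 0.01*-42.0689 = -2.5842
  y_4 = 4.0482 - 0.01*16.1928 = 3.8863
Step 5: grad_x = 2*7*-2.5842 = -36.1792, grad_y = 2*2*3.8863 = 15.5451
  x_5 = -2.5842 - 0.01*-36.1792 = -2.2224
  y_5 = 3.8863 - 0.01*15.5451 = 3.7308
f(-2.2224, 3.7308) = 7*(-2.2224)^2 + 2*3.7308^2 = 62.4127


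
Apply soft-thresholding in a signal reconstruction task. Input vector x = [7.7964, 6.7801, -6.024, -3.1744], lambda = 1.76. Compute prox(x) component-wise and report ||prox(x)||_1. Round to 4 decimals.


Soft-thresholding with lambda = 1.76:
prox(7.7964) = sign(7.7964)*max(|7.7964| - 1.76, 0) = 6.0364
prox(6.7801) = sign(6.7801)*max(|6.7801| - 1.76, 0) = 5.0201
prox(-6.024) = sign(-6.024)*max(|-6.024| - 1.76, 0) = -4.264
prox(-3.1744) = sign(-3.1744)*max(|-3.1744| - 1.76, 0) = -1.4144
prox(x) = [6.0364, 5.0201, -4.264, -1.4144]
||prox(x)||_1 = 6.0364 + 5.0201 + 4.264 + 1.4144 = 16.7349


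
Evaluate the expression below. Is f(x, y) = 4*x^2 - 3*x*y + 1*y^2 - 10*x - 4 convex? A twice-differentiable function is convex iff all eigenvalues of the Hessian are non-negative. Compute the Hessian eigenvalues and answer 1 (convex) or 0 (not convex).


The Hessian of f(x,y) = 4*x^2 - 3*x*y + 1*y^2 - 10*x - 4 is:
H = [[8, -3], [-3, 2]]
Trace = 8 + 2 = 10
Determinant = 8*2 - (-3)^2 = 7
Discriminant = (10)^2 - 4*7 = 72.0
Eigenvalues: lambda_1 = 0.7574, lambda_2 = 9.2426
The function is convex.

1


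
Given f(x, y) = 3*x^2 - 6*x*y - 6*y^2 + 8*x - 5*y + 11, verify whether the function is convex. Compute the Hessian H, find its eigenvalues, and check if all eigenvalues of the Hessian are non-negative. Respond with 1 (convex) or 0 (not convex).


The Hessian of f(x,y) = 3*x^2 - 6*x*y - 6*y^2 + 8*x - 5*y + 11 is:
H = [[6, -6], [-6, -12]]
Trace = 6 - 12 = -6
Determinant = 6*-12 - (-6)^2 = -108
Discriminant = (-6)^2 - 4*-108 = 468.0
Eigenvalues: lambda_1 = -13.8167, lambda_2 = 7.8167
The function is not convex.

0


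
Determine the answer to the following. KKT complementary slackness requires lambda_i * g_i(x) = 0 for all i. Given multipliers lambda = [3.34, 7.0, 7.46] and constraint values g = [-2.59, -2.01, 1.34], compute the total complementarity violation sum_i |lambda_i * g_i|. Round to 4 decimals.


KKT complementary slackness check:
lambda_1 * g_1 = 3.34 * -2.59 = -8.6506
lambda_2 * g_2 = 7.0 * -2.01 = -14.07
lambda_3 * g_3 = 7.46 * 1.34 = 9.9964
Total violation = 8.6506 + 14.07 + 9.9964 = 32.717


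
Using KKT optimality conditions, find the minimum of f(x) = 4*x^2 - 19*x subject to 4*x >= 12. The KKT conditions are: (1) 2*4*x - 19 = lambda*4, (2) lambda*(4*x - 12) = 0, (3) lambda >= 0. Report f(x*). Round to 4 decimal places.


Step 1: Try lambda = 0 (constraint inactive).
x_unc = 19/(2*4) = 2.375
Check: 4*2.375 = 9.5 < 12 -- violated!
Step 2: Constraint must be active: 4*x = 12
x* = 12/4 = 3.0
lambda = (2*4*3.0 - 19)/4 = 1.25
Step 3: Compute optimal value.
f(x*) = 4*3.0^2 - 19*3.0 = -21.0


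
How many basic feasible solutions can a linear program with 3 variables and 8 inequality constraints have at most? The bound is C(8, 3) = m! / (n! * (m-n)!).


Each vertex corresponds to some choice of n active constraints out of m, so the number of vertices is at most C(m, n) = m! / (n!(m-n)!).
m = 8, n = 3
Numerator: 8 * 7 * 6
Denominator: 3! = 6
C(8, 3) = 56


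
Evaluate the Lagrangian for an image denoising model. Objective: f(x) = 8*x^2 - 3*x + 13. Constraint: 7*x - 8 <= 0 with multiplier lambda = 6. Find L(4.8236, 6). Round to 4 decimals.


Step 1: Evaluate f(x).
f(4.8236) = 8*4.8236^2 - 3*4.8236 + 13 = 184.6661
Step 2: Evaluate g(x).
g(4.8236) = 7*4.8236 - 8 = 25.7652
Step 3: Compute Lagrangian.
L = 184.6661 + 6*25.7652 = 339.2573


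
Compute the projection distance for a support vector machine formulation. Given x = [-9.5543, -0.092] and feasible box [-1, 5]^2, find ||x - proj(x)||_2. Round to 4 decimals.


Project each component onto [-1, 5].
clip(-9.5543) = -1.0, clip(-0.092) = -0.092
Projection = [-1.0, -0.092]
Squared diffs: [73.176, 0.0]
Distance = sqrt(73.176) = 8.5543


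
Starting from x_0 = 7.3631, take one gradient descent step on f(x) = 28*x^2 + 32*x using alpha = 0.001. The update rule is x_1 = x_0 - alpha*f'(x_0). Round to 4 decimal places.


We compute the gradient at x_0 and apply the update.
f'(x) = 56*x + 32
f'(7.3631) = 56*7.3631 + 32 = 444.3336
x_1 = 7.3631 - 0.001*444.3336 = 6.9188


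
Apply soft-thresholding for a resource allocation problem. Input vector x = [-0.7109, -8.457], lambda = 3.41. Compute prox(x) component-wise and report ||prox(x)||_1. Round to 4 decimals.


Soft-thresholding with lambda = 3.41:
prox(-0.7109) = sign(-0.7109)*max(|-0.7109| - 3.41, 0) = 0.0
prox(-8.457) = sign(-8.457)*max(|-8.457| - 3.41, 0) = -5.047
prox(x) = [0.0, -5.047]
||prox(x)||_1 = 0.0 + 5.047 = 5.047


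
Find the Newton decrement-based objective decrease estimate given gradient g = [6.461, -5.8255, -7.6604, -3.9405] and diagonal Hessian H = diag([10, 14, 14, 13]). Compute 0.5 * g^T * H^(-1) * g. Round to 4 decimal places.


Step 1: H is diagonal, so H^(-1) * g = [0.6461, -0.4161, -0.5472, -0.3031].
Step 2: g^T H^(-1) g = sum_i g_i^2 / H_ii
  = (6.461)^2/10 + (-5.8255)^2/14 + (-7.6604)^2/14 + (-3.9405)^2/13
  = 4.1745 + 2.424 + 4.1916 + 1.1944 = 11.9845
Step 3: Objective decrease = 0.5 * g^T H^(-1) g = 5.9922


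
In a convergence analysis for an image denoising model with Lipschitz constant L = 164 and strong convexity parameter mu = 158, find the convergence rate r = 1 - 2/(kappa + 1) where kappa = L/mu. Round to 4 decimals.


Step 1: Compute the condition number.
kappa = L/mu = 164/158 = 1.038
Step 2: Compute the convergence rate.
r = 1 - 2/(kappa + 1) = 1 - 2*mu/(L + mu) = (L - mu)/(L + mu) = 6/322 = 0.0186


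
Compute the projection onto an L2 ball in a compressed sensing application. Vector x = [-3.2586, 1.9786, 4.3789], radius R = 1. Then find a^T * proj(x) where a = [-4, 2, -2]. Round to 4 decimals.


Step 1: Compute ||x|| (intermediates to 6 decimals).
||x|| = sqrt((-3.2586)^2 + 1.9786^2 + 4.3789^2) = 5.805867
Step 2: Project.
Since ||x|| > R, scale = R/||x|| = 1/5.805867 = 0.17224, proj(x) = scale * x
proj(x) = [-0.561261, 0.340794, 0.754222]
Step 3: Dot product.
a^T * proj(x) = -4*(-0.561261) + 2*0.340794 - 2*0.754222 = 1.4182


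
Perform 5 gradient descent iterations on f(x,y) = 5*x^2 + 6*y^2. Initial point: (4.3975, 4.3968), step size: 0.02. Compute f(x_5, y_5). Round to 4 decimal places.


Gradient descent on f(x,y) = 5*x^2 + 6*y^2.
Starting point: (4.3975, 4.3968), alpha = 0.02
Step 1: grad_x = 2*5*4.3975 = 43.975, grad_y = 2*6*4.3968 = 52.7616
  x_1 = 4.3975 - 0.02*43.975 = 3.518
  y_1 = 4.3968 - 0.02*52.7616 = 3.3416
Step 2: grad_x = 2*5*3.518 = 35.18, grad_y = 2*6*3.3416 = 40.0988
  x_2 = 3.518 - 0.02*35.18 = 2.8144
  y_2 = 3.3416 - 0.02*40.0988 = 2.5396
Step 3: grad_x = 2*5*2.8144 = 28.144, grad_y = 2*6*2.5396 = 30.4751
  x_3 = 2.8144 - 0.02*28.144 = 2.2515
  y_3 = 2.5396 - 0.02*30.4751 = 1.9301
Step 4: grad_x = 2*5*2.2515 = 22.5152, grad_y = 2*6*1.9301 = 23.1611
  x_4 = 2.2515 - 0.02*22.5152 = 1.8012
  y_4 = 1.9301 - 0.02*23.1611 = 1.4669
Step 5: grad_x = 2*5*1.8012 = 18.0122, grad_y = 2*6*1.4669 = 17.6024
  x_5 = 1.8012 - 0.02*18.0122 = 1.441
  y_5 = 1.4669 - 0.02*17.6024 = 1.1148
f(1.441, 1.1148) = 5*1.441^2 + 6*1.1148^2 = 17.839


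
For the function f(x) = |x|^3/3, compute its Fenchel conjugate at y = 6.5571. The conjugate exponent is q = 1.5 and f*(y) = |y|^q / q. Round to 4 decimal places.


The conjugate exponent q satisfies 1/p + 1/q = 1.
p = 3, so q = 3/(3 - 1) = 1.5
|y|^q = 6.5571^1.5 = 16.7907
f*(6.5571) = 16.7907 / 1.5 = 11.1938


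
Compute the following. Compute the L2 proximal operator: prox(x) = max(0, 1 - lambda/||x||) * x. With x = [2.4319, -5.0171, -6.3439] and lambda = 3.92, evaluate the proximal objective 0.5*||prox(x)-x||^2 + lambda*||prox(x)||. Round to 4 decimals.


Step 1: Compute ||x||.
||x|| = 8.4457
Step 2: Compute scaling factor.
scale = max(0, 1 - 3.92/8.4457) = 0.5359
Step 3: prox(x) = [1.3032, -2.6885, -3.3994]
||prox(x)|| = 4.5257
Step 4: Proximal objective.
0.5*||prox-x||^2 = 7.6832
lambda*||prox|| = 17.7407
Total = 25.4241


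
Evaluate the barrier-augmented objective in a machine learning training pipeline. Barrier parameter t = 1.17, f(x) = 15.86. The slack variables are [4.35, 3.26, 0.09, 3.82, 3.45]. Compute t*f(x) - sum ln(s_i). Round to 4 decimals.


Step 1: Compute log-barrier.
ln values: [1.4702, 1.1817, -2.4079, 1.3403, 1.2384]
phi = -(1.4702 + 1.1817 - 2.4079 + 1.3403 + 1.2384) = -2.8226
Step 2: Compute augmented objective.
t*f(x) = 1.17*15.86 = 18.5562
Total = 18.5562 - 2.8226 = 15.7336


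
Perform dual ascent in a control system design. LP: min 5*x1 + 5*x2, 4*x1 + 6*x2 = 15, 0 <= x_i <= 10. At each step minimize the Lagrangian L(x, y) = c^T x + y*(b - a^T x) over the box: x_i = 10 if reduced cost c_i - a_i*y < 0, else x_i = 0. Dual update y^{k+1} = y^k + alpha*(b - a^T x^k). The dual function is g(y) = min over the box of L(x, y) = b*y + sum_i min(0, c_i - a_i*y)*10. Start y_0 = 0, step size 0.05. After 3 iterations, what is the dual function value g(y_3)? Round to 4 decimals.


Dual ascent for LP: min 5*x1 + 5*x2, 4*x1 + 6*x2 = 15, 0 <= x_i <= 10
Step 1: y^k = 0.0, reduced costs: (5.0, 5.0)
  x^k = (0.0, 0.0), subgradient = b - a^T x = 15.0
  y^{k+1} = 0.0 + 0.05*15.0 = 0.75
Step 2: y^k = 0.75, reduced costs: (2.0, 0.5)
  x^k = (0.0, 0.0), subgradient = b - a^T x = 15.0
  y^{k+1} = 0.75 + 0.05*15.0 = 1.5
Step 3: y^k = 1.5, reduced costs: (-1.0, -4.0)
  x^k = (10.0, 10.0), subgradient = b - a^T x = -85.0
  y^{k+1} = 1.5 + 0.05*-85.0 = -2.75
Dual objective at y_3 = -2.75: reduced costs (16.0, 21.5), box minimizer x = (0.0, 0.0)
g(y_3) = b*y + (c1 - a1*y)*x1 + (c2 - a2*y)*x2 = 15*(-2.75) + 16.0*0.0 + 21.5*0.0 = -41.25 + 0.0 + 0.0 = -41.25


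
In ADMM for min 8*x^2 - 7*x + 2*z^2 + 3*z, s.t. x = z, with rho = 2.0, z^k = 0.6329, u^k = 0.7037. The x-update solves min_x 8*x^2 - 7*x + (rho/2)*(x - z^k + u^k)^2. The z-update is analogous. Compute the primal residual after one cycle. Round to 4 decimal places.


ADMM iteration with rho = 2.0, z^k = 0.6329, u^k = 0.7037
Step 1: x-update.
Minimize 8*x^2 - 7*x + (2.0/2)*(x - 0.6329 + 0.7037)^2
FOC: (2*8 + 2.0)*x = 7 + 2.0*(0.6329 - 0.7037)
x^{k+1} = 0.381
Step 2: z-update.
Minimize 2*z^2 + 3*z + (2.0/2)*(0.381 - z + 0.7037)^2
FOC: (2*2 + 2.0)*z = -3 + 2.0*(0.381 + 0.7037)
z^{k+1} = -0.1384
Step 3: u-update.
u^{k+1} = 0.7037 + 0.381 + 0.1384 = 1.2231
Step 4: Primal residual = |0.381 + 0.1384| = 0.5194


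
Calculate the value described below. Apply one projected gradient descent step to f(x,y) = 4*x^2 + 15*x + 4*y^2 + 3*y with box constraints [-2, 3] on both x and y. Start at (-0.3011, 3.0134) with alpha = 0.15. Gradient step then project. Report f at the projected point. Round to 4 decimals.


Step 1: Compute gradient at (-0.3011, 3.0134).
grad_x = 2*4*-0.3011 + 15 = 12.5912
grad_y = 2*4*3.0134 + 3 = 27.1072
Step 2: Gradient step.
x_raw = -0.3011 - 0.15*12.5912 = -2.1898
y_raw = 3.0134 - 0.15*27.1072 = -1.0527
Step 3: Project onto [-2, 3].
x_proj = clip(-2.1898) = -2.0
y_proj = clip(-1.0527) = -1.0527
Step 4: Evaluate f.
f(-2.0, -1.0527) = -12.7255


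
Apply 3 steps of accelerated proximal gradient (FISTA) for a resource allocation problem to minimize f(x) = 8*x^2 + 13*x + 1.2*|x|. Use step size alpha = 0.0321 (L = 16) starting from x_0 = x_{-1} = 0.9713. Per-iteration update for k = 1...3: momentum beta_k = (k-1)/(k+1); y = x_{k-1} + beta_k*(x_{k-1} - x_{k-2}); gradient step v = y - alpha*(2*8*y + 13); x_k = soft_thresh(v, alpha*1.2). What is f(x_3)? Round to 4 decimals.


FISTA on f(x) = 8*x^2 + 13*x + 1.2*|x|
L = 16, alpha = 0.0321
Iteration 1: beta = 0.0, y = 0.9713 + 0.0*(0.9713 - 0.9713) = 0.9713
  grad(y) = 28.5408, v = y - alpha*grad = 0.0551
  prox(v) = soft_thresh(0.0551, 0.0385) = 0.0166
Iteration 2: beta = 0.3333, y = 0.0166 + 0.3333*(0.0166 - 0.9713) = -0.3016
  grad(y) = 8.1743, v = y - alpha*grad = -0.564
  prox(v) = soft_thresh(-0.564, 0.0385) = -0.5255
Iteration 3: beta = 0.5, y = -0.5255 + 0.5*(-0.5255 - 0.0166) = -0.7965
  grad(y) = 0.2555, v = y - alpha*grad = -0.8047
  prox(v) = soft_thresh(-0.8047, 0.0385) = -0.7662
f(x_3) = 8*(-0.7662)^2 + 13*(-0.7662) + 1.2*|-0.7662| = -4.3447


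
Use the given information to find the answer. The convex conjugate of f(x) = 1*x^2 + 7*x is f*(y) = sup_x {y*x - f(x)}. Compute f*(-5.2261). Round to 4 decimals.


f*(y) = sup_x {y*x - a*x^2 - b*x} = sup_x {(y-b)*x - a*x^2}
FOC: (y - b) - 2a*x = 0 => x* = (y - b)/(2a)
x* = (-5.2261 - 7)/(2*1) = -6.1131
f*(-5.2261) = (y-b)^2/(4a) = (-5.2261 - 7)^2/(4*1)
= 149.4775/4 = 37.3694


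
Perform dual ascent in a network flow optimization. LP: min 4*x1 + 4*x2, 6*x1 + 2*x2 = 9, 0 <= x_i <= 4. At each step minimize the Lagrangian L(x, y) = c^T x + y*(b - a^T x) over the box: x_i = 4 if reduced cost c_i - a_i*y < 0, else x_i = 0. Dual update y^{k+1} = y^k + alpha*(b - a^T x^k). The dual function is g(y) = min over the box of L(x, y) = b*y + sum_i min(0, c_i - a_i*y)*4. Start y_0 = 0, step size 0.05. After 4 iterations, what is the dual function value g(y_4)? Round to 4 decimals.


Dual ascent for LP: min 4*x1 + 4*x2, 6*x1 + 2*x2 = 9, 0 <= x_i <= 4
Step 1: y^k = 0.0, reduced costs: (4.0, 4.0)
  x^k = (0.0, 0.0), subgradient = b - a^T x = 9.0
  y^{k+1} = 0.0 + 0.05*9.0 = 0.45
Step 2: y^k = 0.45, reduced costs: (1.3, 3.1)
  x^k = (0.0, 0.0), subgradient = b - a^T x = 9.0
  y^{k+1} = 0.45 + 0.05*9.0 = 0.9
Step 3: y^k = 0.9, reduced costs: (-1.4, 2.2)
  x^k = (4.0, 0.0), subgradient = b - a^T x = -15.0
  y^{k+1} = 0.9 + 0.05*-15.0 = 0.15
Step 4: y^k = 0.15, reduced costs: (3.1, 3.7)
  x^k = (0.0, 0.0), subgradient = b - a^T x = 9.0
  y^{k+1} = 0.15 + 0.05*9.0 = 0.6
Dual objective at y_4 = 0.6: reduced costs (0.4, 2.8), box minimizer x = (0.0, 0.0)
g(y_4) = b*y + (c1 - a1*y)*x1 + (c2 - a2*y)*x2 = 9*0.6 + 0.4*0.0 + 2.8*0.0 = 5.4 + 0.0 + 0.0 = 5.4
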